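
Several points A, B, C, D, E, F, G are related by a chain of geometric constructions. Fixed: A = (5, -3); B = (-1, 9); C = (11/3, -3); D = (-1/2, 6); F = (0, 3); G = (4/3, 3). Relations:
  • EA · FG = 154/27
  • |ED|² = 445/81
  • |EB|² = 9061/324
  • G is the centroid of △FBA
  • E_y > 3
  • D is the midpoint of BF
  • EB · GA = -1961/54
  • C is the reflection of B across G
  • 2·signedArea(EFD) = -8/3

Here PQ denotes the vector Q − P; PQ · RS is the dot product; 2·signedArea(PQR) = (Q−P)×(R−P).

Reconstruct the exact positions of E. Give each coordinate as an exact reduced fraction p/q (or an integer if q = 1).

1. E_x = 13/18  [EA · FG = 154/27 ∩ EB · GA = -1961/54]
2. E_y = 4  [EA · FG = 154/27 ∩ EB · GA = -1961/54]
   → E = (13/18, 4)

E = (13/18, 4)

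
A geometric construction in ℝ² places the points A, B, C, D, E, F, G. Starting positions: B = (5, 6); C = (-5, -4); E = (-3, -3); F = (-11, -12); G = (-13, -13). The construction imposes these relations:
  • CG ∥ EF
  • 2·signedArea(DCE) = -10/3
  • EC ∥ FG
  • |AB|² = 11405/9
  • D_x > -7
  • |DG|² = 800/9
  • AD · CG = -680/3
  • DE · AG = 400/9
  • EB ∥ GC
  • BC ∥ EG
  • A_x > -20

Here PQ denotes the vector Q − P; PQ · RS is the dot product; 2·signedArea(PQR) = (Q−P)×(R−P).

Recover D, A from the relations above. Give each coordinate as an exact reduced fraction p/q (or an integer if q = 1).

1. D_x = -19/3  [line -1·x + 2·y + 19/3 = 0 ∩ |DG|² = 800/9]
2. D_y = -19/3  [line -1·x + 2·y + 19/3 = 0 ∩ |DG|² = 800/9]
   → D = (-19/3, -19/3)
3. A_x = -59/3  [DE · AG = 400/9 ∩ AD · CG = -680/3]
4. A_y = -59/3  [DE · AG = 400/9 ∩ AD · CG = -680/3]
   → A = (-59/3, -59/3)

A = (-59/3, -59/3)
D = (-19/3, -19/3)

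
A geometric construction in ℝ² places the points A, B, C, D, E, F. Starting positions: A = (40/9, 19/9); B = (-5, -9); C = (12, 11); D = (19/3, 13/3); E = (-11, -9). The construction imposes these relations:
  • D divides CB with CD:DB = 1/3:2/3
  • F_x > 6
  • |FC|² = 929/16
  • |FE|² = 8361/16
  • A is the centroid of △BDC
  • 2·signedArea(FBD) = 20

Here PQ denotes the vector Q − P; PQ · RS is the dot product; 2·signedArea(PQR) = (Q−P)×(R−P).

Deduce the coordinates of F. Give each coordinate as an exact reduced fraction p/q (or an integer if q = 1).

1. F_x = 25/4  [line -40/3·x + 34/3·y + 46/3 = 0 ∩ |FE|² = 8361/16]
2. F_y = 6  [line -40/3·x + 34/3·y + 46/3 = 0 ∩ |FE|² = 8361/16]
   → F = (25/4, 6)

F = (25/4, 6)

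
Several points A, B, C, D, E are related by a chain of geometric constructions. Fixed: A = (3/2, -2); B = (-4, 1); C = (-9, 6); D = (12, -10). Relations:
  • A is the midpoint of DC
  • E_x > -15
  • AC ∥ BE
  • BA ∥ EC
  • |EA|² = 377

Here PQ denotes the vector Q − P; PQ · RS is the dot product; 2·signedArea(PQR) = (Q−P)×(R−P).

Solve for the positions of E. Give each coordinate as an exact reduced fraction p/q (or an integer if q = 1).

E = (-29/2, 9)

1. E_x = -29/2  [BA ∥ EC ∩ AC ∥ BE]
2. E_y = 9  [BA ∥ EC ∩ AC ∥ BE]
   → E = (-29/2, 9)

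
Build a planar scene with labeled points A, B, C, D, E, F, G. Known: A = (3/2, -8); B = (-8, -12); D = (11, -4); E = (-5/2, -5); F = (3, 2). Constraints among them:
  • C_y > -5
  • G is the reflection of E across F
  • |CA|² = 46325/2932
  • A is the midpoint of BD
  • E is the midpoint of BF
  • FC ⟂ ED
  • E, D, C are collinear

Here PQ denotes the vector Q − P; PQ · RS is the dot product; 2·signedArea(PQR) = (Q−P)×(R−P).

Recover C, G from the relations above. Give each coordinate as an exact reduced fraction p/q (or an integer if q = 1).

1. C_x = 2555/733  [E, D, C are collinear ∩ FC ⟂ ED]
2. C_y = -3340/733  [E, D, C are collinear ∩ FC ⟂ ED]
   → C = (2555/733, -3340/733)
3. G_x = 17/2  [G is the reflection of E across F]
4. G_y = 9  [G is the reflection of E across F]
   → G = (17/2, 9)

C = (2555/733, -3340/733)
G = (17/2, 9)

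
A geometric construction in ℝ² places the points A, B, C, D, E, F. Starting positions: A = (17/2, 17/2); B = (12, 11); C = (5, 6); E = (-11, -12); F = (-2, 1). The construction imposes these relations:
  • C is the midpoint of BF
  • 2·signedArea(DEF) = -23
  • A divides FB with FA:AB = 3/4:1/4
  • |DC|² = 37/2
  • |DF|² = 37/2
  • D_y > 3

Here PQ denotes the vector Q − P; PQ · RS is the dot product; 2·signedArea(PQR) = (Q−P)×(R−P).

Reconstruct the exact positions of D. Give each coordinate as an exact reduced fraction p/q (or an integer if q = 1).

D = (3/2, 7/2)

1. D_x = 3/2  [line -13·x + 9·y + -12 = 0 ∩ |DF|² = 37/2]
2. D_y = 7/2  [line -13·x + 9·y + -12 = 0 ∩ |DF|² = 37/2]
   → D = (3/2, 7/2)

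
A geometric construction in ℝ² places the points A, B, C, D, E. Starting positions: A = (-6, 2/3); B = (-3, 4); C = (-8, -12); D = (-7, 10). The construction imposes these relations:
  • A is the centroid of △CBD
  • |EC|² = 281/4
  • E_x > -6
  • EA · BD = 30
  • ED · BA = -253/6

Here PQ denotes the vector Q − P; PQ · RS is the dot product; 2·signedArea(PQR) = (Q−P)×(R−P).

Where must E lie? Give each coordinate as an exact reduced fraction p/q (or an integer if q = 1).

1. E_x = -11/2  [EA · BD = 30 ∩ ED · BA = -253/6]
2. E_y = -4  [EA · BD = 30 ∩ ED · BA = -253/6]
   → E = (-11/2, -4)

E = (-11/2, -4)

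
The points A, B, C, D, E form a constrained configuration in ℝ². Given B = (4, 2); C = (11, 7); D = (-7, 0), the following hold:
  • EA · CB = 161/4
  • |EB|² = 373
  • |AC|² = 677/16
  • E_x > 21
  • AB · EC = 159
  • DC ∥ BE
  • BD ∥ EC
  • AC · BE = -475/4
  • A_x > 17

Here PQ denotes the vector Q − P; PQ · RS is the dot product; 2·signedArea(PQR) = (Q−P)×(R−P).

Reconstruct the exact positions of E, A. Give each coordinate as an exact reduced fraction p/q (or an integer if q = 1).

1. E_x = 22  [BD ∥ EC ∩ DC ∥ BE]
2. E_y = 9  [BD ∥ EC ∩ DC ∥ BE]
   → E = (22, 9)
3. A_x = 35/2  [AC · BE = -475/4 ∩ EA · CB = 161/4]
4. A_y = 29/4  [AC · BE = -475/4 ∩ EA · CB = 161/4]
   → A = (35/2, 29/4)

A = (35/2, 29/4)
E = (22, 9)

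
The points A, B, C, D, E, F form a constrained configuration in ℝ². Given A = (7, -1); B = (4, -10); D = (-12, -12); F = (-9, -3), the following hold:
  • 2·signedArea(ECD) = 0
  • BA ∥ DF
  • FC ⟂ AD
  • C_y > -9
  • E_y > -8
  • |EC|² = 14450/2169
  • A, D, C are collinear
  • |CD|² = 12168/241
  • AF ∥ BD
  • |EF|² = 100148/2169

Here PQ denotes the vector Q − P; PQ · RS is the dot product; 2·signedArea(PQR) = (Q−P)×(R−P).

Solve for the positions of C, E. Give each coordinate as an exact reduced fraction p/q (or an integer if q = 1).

1. C_x = -1410/241  [A, D, C are collinear ∩ FC ⟂ AD]
2. C_y = -2034/241  [A, D, C are collinear ∩ FC ⟂ AD]
   → C = (-1410/241, -2034/241)
3. E_x = -2615/723  [line 858/241·x + -1482/241·y + -7488/241 = 0 ∩ |EF|² = 100148/2169]
4. E_y = -5167/723  [line 858/241·x + -1482/241·y + -7488/241 = 0 ∩ |EF|² = 100148/2169]
   → E = (-2615/723, -5167/723)

C = (-1410/241, -2034/241)
E = (-2615/723, -5167/723)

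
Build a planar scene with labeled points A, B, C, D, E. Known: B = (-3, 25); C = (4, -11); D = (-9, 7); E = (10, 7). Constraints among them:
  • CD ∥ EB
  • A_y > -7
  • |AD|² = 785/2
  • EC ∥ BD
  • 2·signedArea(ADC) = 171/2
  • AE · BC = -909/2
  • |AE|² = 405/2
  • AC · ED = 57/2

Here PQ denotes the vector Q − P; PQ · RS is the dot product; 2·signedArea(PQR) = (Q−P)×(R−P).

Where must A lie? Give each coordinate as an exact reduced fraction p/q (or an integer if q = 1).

1. A_x = 11/2  [AC · ED = 57/2 ∩ 2·signedArea(ADC) = 171/2]
2. A_y = -13/2  [AC · ED = 57/2 ∩ 2·signedArea(ADC) = 171/2]
   → A = (11/2, -13/2)

A = (11/2, -13/2)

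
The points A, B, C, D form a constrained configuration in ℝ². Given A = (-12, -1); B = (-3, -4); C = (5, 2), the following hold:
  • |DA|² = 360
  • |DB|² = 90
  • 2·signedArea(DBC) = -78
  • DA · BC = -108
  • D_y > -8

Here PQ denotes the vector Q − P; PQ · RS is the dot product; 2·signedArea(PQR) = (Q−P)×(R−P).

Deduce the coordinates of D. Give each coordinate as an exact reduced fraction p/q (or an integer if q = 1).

1. D_x = 6  [DA · BC = -108 ∩ 2·signedArea(DBC) = -78]
2. D_y = -7  [DA · BC = -108 ∩ 2·signedArea(DBC) = -78]
   → D = (6, -7)

D = (6, -7)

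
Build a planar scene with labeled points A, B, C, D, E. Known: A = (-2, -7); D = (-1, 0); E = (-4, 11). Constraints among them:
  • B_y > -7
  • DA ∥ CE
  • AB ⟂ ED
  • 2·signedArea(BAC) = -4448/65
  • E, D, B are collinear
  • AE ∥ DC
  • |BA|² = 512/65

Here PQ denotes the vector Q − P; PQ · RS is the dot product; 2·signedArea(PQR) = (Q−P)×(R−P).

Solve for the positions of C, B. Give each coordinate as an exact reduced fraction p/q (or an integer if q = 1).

1. C_x = -3  [DA ∥ CE ∩ AE ∥ DC]
2. C_y = 18  [DA ∥ CE ∩ AE ∥ DC]
   → C = (-3, 18)
3. B_x = 46/65  [E, D, B are collinear ∩ AB ⟂ ED]
4. B_y = -407/65  [E, D, B are collinear ∩ AB ⟂ ED]
   → B = (46/65, -407/65)

B = (46/65, -407/65)
C = (-3, 18)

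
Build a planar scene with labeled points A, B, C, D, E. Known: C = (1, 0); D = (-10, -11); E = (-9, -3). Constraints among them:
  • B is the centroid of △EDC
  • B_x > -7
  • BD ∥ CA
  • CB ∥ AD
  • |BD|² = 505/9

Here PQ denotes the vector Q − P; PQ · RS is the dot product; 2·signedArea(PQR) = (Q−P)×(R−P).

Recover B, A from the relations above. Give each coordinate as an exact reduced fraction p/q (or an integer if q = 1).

A = (-3, -19/3)
B = (-6, -14/3)

1. B_x = -6  [B is the centroid of △EDC]
2. B_y = -14/3  [B is the centroid of △EDC]
   → B = (-6, -14/3)
3. A_x = -3  [CB ∥ AD ∩ BD ∥ CA]
4. A_y = -19/3  [CB ∥ AD ∩ BD ∥ CA]
   → A = (-3, -19/3)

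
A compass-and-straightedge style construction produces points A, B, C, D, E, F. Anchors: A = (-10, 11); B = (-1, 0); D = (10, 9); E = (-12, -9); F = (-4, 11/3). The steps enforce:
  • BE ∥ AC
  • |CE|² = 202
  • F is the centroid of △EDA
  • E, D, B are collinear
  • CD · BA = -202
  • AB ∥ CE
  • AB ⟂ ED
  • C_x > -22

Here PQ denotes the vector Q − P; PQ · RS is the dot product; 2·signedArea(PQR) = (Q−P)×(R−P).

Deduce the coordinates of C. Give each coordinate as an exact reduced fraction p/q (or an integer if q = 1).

C = (-21, 2)

1. C_x = -21  [AB ∥ CE ∩ BE ∥ AC]
2. C_y = 2  [AB ∥ CE ∩ BE ∥ AC]
   → C = (-21, 2)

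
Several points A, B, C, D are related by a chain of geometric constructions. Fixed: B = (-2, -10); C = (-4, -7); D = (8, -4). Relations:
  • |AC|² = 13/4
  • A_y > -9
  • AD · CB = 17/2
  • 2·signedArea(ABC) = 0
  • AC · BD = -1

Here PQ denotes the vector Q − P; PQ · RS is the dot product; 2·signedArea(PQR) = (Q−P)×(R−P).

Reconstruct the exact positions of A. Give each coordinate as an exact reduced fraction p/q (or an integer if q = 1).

A = (-3, -17/2)

1. A_x = -3  [2·signedArea(ABC) = 0 ∩ AD · CB = 17/2]
2. A_y = -17/2  [2·signedArea(ABC) = 0 ∩ AD · CB = 17/2]
   → A = (-3, -17/2)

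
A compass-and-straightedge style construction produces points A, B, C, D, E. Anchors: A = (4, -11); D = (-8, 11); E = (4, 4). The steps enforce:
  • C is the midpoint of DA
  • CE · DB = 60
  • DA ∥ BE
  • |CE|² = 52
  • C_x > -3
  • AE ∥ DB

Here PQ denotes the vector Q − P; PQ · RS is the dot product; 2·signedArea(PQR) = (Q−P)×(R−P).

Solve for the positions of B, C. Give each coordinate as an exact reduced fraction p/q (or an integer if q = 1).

1. B_x = -8  [DA ∥ BE ∩ AE ∥ DB]
2. B_y = 26  [DA ∥ BE ∩ AE ∥ DB]
   → B = (-8, 26)
3. C_x = -2  [C is the midpoint of DA]
4. C_y = 0  [C is the midpoint of DA]
   → C = (-2, 0)

B = (-8, 26)
C = (-2, 0)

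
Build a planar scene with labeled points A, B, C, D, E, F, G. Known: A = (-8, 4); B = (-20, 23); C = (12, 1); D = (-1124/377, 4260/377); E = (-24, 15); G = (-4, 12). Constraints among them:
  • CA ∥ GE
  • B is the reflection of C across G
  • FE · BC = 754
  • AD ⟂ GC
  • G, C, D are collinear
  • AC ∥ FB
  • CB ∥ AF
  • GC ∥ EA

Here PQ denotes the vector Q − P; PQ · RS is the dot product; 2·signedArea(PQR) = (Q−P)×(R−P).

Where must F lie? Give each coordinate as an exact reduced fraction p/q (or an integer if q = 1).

F = (-40, 26)

1. F_x = -40  [AC ∥ FB ∩ CB ∥ AF]
2. F_y = 26  [AC ∥ FB ∩ CB ∥ AF]
   → F = (-40, 26)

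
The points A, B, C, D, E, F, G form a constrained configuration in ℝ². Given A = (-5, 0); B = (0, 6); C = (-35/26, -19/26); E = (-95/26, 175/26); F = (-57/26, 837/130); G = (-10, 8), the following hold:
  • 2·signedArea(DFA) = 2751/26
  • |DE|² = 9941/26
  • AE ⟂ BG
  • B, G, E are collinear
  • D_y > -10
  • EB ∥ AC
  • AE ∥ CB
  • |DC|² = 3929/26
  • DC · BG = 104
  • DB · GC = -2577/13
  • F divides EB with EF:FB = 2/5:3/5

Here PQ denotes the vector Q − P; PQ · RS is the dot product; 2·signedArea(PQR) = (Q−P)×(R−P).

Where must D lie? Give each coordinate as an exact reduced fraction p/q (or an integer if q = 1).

1. D_x = 95/13  [DC · BG = 104 ∩ DB · GC = -2577/13]
2. D_y = -123/13  [DC · BG = 104 ∩ DB · GC = -2577/13]
   → D = (95/13, -123/13)

D = (95/13, -123/13)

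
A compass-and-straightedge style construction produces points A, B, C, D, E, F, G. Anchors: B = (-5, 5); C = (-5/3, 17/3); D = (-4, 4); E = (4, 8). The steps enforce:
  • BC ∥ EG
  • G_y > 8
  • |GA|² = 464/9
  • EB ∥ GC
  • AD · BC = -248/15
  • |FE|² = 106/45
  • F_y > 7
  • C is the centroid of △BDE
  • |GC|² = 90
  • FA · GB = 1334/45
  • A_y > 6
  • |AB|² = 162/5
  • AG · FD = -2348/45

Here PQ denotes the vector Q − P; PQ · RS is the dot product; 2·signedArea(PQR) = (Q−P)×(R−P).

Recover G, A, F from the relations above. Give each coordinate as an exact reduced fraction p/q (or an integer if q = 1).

1. G_x = 22/3  [EB ∥ GC ∩ BC ∥ EG]
2. G_y = 26/3  [EB ∥ GC ∩ BC ∥ EG]
   → G = (22/3, 26/3)
3. A_x = 2/5  [line -10/3·x + -2/3·y + 88/15 = 0 ∩ |AB|² = 162/5]
4. A_y = 34/5  [line -10/3·x + -2/3·y + 88/15 = 0 ∩ |AB|² = 162/5]
   → A = (2/5, 34/5)
5. F_x = 37/15  [FA · GB = 1334/45 ∩ AG · FD = -2348/45]
6. F_y = 119/15  [FA · GB = 1334/45 ∩ AG · FD = -2348/45]
   → F = (37/15, 119/15)

A = (2/5, 34/5)
F = (37/15, 119/15)
G = (22/3, 26/3)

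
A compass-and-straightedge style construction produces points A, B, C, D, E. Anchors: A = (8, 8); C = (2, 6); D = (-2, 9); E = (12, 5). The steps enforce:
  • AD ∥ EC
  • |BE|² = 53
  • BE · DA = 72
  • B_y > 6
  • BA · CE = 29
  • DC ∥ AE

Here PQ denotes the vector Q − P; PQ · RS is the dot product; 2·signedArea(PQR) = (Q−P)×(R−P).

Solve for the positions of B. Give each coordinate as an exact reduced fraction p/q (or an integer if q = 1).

1. B_x = 5  [line -10·x + 1·y + 43 = 0 ∩ |BE|² = 53]
2. B_y = 7  [line -10·x + 1·y + 43 = 0 ∩ |BE|² = 53]
   → B = (5, 7)

B = (5, 7)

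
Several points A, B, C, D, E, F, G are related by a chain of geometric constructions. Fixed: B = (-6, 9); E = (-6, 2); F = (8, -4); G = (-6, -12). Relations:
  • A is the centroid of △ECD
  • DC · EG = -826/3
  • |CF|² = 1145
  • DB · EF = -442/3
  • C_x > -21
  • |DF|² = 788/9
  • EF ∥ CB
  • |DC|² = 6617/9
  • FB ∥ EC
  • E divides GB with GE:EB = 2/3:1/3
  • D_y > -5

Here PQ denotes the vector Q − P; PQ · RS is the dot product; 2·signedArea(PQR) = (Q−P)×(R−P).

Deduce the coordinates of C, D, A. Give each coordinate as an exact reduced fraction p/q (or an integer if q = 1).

A = (-82/9, 37/9)
C = (-20, 15)
D = (-4/3, -14/3)

1. C_x = -20  [EF ∥ CB ∩ FB ∥ EC]
2. C_y = 15  [EF ∥ CB ∩ FB ∥ EC]
   → C = (-20, 15)
3. D_x = -4/3  [DC · EG = -826/3 ∩ DB · EF = -442/3]
4. D_y = -14/3  [DC · EG = -826/3 ∩ DB · EF = -442/3]
   → D = (-4/3, -14/3)
5. A_x = -82/9  [A is the centroid of △ECD]
6. A_y = 37/9  [A is the centroid of △ECD]
   → A = (-82/9, 37/9)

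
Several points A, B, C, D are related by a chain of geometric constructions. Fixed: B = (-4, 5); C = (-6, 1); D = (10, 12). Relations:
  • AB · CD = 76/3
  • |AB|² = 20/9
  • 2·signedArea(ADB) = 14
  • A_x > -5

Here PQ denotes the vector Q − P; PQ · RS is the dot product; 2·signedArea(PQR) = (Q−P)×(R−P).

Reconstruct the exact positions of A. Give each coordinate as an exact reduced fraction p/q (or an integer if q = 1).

1. A_x = -14/3  [2·signedArea(ADB) = 14 ∩ AB · CD = 76/3]
2. A_y = 11/3  [2·signedArea(ADB) = 14 ∩ AB · CD = 76/3]
   → A = (-14/3, 11/3)

A = (-14/3, 11/3)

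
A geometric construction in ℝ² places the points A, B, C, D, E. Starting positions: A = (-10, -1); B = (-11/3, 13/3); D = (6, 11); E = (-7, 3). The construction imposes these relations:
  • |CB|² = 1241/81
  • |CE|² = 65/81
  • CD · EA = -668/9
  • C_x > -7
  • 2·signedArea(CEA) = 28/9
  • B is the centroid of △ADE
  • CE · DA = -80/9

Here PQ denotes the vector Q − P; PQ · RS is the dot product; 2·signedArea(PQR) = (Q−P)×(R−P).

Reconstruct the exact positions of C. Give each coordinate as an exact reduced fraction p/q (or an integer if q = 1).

1. C_x = -62/9  [CD · EA = -668/9 ∩ CE · DA = -80/9]
2. C_y = 19/9  [CD · EA = -668/9 ∩ CE · DA = -80/9]
   → C = (-62/9, 19/9)

C = (-62/9, 19/9)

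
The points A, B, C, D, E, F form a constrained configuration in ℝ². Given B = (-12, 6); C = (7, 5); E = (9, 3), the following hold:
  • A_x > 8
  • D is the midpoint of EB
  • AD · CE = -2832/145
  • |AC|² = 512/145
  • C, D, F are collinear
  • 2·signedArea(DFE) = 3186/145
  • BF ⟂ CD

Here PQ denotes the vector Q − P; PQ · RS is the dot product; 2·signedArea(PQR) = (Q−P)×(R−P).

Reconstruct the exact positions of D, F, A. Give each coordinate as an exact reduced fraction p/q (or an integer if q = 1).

A = (1287/145, 741/145)
D = (-3/2, 9/2)
F = (-1722/145, 564/145)

1. D_x = -3/2  [D is the midpoint of EB]
2. D_y = 9/2  [D is the midpoint of EB]
   → D = (-3/2, 9/2)
3. F_x = -1722/145  [C, D, F are collinear ∩ BF ⟂ CD]
4. F_y = 564/145  [C, D, F are collinear ∩ BF ⟂ CD]
   → F = (-1722/145, 564/145)
5. A_x = 1287/145  [line -2·x + 2·y + 1092/145 = 0 ∩ |AC|² = 512/145]
6. A_y = 741/145  [line -2·x + 2·y + 1092/145 = 0 ∩ |AC|² = 512/145]
   → A = (1287/145, 741/145)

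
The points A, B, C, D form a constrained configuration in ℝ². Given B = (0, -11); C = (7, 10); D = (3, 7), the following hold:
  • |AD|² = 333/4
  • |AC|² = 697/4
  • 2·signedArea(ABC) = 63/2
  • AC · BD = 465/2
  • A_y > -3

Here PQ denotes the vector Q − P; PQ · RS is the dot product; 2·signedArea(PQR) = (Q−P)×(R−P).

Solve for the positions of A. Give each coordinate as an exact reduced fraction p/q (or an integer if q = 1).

1. A_x = 3/2  [2·signedArea(ABC) = 63/2 ∩ AC · BD = 465/2]
2. A_y = -2  [2·signedArea(ABC) = 63/2 ∩ AC · BD = 465/2]
   → A = (3/2, -2)

A = (3/2, -2)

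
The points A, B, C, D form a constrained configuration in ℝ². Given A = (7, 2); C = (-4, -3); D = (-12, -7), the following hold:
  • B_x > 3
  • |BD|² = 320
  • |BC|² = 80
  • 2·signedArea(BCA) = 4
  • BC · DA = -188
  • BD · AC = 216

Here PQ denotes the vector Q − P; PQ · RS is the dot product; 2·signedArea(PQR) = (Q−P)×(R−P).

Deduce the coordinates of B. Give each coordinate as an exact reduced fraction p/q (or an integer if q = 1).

1. B_x = 4  [BC · DA = -188 ∩ BD · AC = 216]
2. B_y = 1  [BC · DA = -188 ∩ BD · AC = 216]
   → B = (4, 1)

B = (4, 1)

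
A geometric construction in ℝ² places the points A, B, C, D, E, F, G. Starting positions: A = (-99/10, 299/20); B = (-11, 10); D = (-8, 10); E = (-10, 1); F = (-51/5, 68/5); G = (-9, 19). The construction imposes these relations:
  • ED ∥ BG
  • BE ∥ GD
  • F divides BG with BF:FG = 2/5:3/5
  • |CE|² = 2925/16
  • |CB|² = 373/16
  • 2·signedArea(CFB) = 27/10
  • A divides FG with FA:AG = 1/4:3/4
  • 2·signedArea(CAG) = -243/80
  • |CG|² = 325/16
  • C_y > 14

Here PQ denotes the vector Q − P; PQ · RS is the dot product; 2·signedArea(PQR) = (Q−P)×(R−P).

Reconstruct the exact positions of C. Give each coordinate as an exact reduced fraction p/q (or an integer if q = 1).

C = (-37/4, 29/2)

1. C_x = -37/4  [line 18/5·x + -4/5·y + 449/10 = 0 ∩ |CE|² = 2925/16]
2. C_y = 29/2  [line 18/5·x + -4/5·y + 449/10 = 0 ∩ |CE|² = 2925/16]
   → C = (-37/4, 29/2)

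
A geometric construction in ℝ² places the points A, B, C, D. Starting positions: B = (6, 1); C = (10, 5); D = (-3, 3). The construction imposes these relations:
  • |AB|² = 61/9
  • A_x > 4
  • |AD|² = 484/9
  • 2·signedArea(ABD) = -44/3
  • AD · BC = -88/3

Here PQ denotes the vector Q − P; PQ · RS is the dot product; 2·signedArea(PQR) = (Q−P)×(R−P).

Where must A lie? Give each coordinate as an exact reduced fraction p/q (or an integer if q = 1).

A = (13/3, 3)

1. A_x = 13/3  [2·signedArea(ABD) = -44/3 ∩ AD · BC = -88/3]
2. A_y = 3  [2·signedArea(ABD) = -44/3 ∩ AD · BC = -88/3]
   → A = (13/3, 3)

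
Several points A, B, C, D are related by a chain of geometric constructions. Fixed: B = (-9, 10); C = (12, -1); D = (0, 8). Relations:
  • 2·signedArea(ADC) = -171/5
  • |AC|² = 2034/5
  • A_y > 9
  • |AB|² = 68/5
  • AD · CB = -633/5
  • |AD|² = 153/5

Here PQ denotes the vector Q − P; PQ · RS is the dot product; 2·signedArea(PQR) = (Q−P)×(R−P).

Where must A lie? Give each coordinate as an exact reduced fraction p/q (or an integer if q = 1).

A = (-27/5, 46/5)

1. A_x = -27/5  [AD · CB = -633/5 ∩ 2·signedArea(ADC) = -171/5]
2. A_y = 46/5  [AD · CB = -633/5 ∩ 2·signedArea(ADC) = -171/5]
   → A = (-27/5, 46/5)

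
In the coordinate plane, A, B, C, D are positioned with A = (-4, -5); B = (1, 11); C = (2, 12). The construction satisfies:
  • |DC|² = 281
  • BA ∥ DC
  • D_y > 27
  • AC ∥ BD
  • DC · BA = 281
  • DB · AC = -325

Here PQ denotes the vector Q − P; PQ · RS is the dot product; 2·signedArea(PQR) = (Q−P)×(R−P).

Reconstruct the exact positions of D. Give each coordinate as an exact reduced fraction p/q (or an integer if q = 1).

D = (7, 28)

1. D_x = 7  [BA ∥ DC ∩ AC ∥ BD]
2. D_y = 28  [BA ∥ DC ∩ AC ∥ BD]
   → D = (7, 28)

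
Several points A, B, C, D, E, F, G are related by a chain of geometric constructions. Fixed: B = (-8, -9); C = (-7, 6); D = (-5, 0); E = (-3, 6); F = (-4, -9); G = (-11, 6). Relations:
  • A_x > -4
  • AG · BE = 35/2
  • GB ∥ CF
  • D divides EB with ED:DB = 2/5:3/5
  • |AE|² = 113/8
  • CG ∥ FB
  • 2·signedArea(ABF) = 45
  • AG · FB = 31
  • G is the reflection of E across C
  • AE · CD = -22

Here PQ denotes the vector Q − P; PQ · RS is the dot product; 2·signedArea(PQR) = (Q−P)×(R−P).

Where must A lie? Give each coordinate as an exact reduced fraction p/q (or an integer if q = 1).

1. A_x = -13/4  [AG · BE = 35/2 ∩ AG · FB = 31]
2. A_y = 9/4  [AG · BE = 35/2 ∩ AG · FB = 31]
   → A = (-13/4, 9/4)

A = (-13/4, 9/4)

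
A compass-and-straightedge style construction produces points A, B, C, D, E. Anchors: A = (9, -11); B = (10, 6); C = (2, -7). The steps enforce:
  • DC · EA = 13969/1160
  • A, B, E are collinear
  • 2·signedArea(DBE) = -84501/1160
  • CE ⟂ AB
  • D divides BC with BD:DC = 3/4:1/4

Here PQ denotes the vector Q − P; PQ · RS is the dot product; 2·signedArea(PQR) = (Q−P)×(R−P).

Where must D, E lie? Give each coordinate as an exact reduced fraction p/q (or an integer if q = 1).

D = (4, -15/4)
E = (2671/290, -2153/290)

1. D_x = 4  [D divides BC with BD:DC = 3/4:1/4]
2. D_y = -15/4  [D divides BC with BD:DC = 3/4:1/4]
   → D = (4, -15/4)
3. E_x = 2671/290  [A, B, E are collinear ∩ CE ⟂ AB]
4. E_y = -2153/290  [A, B, E are collinear ∩ CE ⟂ AB]
   → E = (2671/290, -2153/290)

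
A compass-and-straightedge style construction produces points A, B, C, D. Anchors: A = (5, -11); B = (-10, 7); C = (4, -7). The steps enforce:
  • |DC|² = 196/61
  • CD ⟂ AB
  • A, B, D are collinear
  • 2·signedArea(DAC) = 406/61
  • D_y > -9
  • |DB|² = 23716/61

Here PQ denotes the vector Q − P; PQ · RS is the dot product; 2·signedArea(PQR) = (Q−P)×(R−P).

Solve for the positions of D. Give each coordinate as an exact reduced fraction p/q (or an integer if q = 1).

D = (160/61, -497/61)

1. D_x = 160/61  [A, B, D are collinear ∩ CD ⟂ AB]
2. D_y = -497/61  [A, B, D are collinear ∩ CD ⟂ AB]
   → D = (160/61, -497/61)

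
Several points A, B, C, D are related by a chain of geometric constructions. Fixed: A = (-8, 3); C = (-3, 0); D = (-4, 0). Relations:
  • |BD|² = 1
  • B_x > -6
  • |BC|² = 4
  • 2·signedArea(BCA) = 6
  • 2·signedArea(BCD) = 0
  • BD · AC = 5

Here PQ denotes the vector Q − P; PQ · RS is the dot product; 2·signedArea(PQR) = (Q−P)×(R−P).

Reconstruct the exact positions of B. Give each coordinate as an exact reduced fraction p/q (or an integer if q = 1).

1. B_x = -5  [2·signedArea(BCD) = 0 ∩ BD · AC = 5]
2. B_y = 0  [2·signedArea(BCD) = 0 ∩ BD · AC = 5]
   → B = (-5, 0)

B = (-5, 0)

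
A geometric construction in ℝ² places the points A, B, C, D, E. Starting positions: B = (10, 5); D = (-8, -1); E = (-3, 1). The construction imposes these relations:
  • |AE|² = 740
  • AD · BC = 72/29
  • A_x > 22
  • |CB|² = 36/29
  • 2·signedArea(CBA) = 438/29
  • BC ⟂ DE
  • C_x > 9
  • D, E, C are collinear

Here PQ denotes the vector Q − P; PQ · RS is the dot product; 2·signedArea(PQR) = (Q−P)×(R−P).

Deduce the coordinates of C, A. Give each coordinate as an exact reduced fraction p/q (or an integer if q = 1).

A = (23, 9)
C = (278/29, 175/29)

1. C_x = 278/29  [D, E, C are collinear ∩ BC ⟂ DE]
2. C_y = 175/29  [D, E, C are collinear ∩ BC ⟂ DE]
   → C = (278/29, 175/29)
3. A_x = 23  [AD · BC = 72/29 ∩ 2·signedArea(CBA) = 438/29]
4. A_y = 9  [AD · BC = 72/29 ∩ 2·signedArea(CBA) = 438/29]
   → A = (23, 9)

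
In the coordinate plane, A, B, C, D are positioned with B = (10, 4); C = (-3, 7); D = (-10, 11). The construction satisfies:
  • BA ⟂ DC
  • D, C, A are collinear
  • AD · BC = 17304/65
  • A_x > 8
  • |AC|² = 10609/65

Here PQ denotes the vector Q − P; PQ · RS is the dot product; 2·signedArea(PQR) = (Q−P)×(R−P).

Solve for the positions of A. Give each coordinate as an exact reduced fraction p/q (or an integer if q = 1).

1. A_x = 526/65  [D, C, A are collinear ∩ BA ⟂ DC]
2. A_y = 43/65  [D, C, A are collinear ∩ BA ⟂ DC]
   → A = (526/65, 43/65)

A = (526/65, 43/65)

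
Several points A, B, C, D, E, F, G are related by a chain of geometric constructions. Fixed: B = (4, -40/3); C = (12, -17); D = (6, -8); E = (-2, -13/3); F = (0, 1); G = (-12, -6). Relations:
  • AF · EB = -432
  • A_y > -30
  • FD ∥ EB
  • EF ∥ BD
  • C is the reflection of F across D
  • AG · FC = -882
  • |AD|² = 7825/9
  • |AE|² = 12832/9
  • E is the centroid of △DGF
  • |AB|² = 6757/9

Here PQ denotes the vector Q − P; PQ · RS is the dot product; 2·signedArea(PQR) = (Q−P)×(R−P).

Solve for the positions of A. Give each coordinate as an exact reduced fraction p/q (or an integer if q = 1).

A = (26, -89/3)

1. A_x = 26  [line -6·x + 9·y + 423 = 0 ∩ |AE|² = 12832/9]
2. A_y = -89/3  [line -6·x + 9·y + 423 = 0 ∩ |AE|² = 12832/9]
   → A = (26, -89/3)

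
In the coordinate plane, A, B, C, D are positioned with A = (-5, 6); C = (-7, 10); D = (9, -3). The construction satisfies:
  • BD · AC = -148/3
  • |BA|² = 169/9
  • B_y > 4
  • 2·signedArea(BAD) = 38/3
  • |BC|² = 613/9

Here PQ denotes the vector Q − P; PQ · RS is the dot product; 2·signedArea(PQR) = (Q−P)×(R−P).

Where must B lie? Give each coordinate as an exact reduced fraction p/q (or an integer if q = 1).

1. B_x = -1  [2·signedArea(BAD) = 38/3 ∩ BD · AC = -148/3]
2. B_y = 13/3  [2·signedArea(BAD) = 38/3 ∩ BD · AC = -148/3]
   → B = (-1, 13/3)

B = (-1, 13/3)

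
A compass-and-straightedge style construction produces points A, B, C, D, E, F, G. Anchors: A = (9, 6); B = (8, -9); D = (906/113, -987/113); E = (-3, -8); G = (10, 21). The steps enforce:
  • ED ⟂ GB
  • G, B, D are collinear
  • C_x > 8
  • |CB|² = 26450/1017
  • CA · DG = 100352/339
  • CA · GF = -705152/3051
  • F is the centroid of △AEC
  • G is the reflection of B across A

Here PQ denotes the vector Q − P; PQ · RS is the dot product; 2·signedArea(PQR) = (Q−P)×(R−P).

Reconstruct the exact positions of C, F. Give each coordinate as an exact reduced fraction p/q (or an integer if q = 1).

1. C_x = 2827/339  [line -224/113·x + -3360/113·y + -33824/339 = 0 ∩ |CB|² = 26450/1017]
2. C_y = -442/113  [line -224/113·x + -3360/113·y + -33824/339 = 0 ∩ |CB|² = 26450/1017]
   → C = (2827/339, -442/113)
3. F_x = 4861/1017  [CA · GF = -705152/3051 ∩ F is the centroid of △AEC]
4. F_y = -668/339  [CA · GF = -705152/3051 ∩ F is the centroid of △AEC]
   → F = (4861/1017, -668/339)

C = (2827/339, -442/113)
F = (4861/1017, -668/339)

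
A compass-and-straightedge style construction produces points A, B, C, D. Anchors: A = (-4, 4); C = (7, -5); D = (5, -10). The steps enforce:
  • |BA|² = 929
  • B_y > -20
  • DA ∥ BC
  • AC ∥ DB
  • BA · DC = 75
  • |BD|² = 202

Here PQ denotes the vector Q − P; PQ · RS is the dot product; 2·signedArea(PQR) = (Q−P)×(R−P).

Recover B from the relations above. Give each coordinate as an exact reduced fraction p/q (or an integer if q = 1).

B = (16, -19)

1. B_x = 16  [DA ∥ BC ∩ AC ∥ DB]
2. B_y = -19  [DA ∥ BC ∩ AC ∥ DB]
   → B = (16, -19)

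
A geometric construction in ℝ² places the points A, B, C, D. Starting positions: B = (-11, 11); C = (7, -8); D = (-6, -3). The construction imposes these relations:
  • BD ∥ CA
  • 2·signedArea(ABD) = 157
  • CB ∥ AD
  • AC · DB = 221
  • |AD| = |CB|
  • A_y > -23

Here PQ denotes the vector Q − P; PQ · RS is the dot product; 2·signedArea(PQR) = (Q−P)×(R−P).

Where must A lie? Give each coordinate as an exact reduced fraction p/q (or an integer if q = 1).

A = (12, -22)

1. A_x = 12  [CB ∥ AD ∩ BD ∥ CA]
2. A_y = -22  [CB ∥ AD ∩ BD ∥ CA]
   → A = (12, -22)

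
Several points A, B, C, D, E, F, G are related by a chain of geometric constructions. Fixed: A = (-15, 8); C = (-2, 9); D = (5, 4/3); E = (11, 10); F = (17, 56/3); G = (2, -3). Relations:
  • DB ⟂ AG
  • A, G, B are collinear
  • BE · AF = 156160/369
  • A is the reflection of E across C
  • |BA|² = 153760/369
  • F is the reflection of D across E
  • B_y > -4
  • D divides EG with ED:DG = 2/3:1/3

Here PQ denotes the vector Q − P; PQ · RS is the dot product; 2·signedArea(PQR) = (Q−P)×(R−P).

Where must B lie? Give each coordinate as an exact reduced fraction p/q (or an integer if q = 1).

1. B_x = 263/123  [A, G, B are collinear ∩ DB ⟂ AG]
2. B_y = -380/123  [A, G, B are collinear ∩ DB ⟂ AG]
   → B = (263/123, -380/123)

B = (263/123, -380/123)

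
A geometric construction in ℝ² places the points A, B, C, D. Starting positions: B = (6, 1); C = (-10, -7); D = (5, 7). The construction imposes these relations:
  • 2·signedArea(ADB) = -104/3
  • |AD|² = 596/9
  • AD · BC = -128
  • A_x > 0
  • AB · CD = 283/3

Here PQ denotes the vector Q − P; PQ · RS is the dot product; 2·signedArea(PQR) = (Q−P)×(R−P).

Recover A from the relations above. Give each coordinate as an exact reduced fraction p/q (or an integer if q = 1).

A = (1/3, 1/3)

1. A_x = 1/3  [AD · BC = -128 ∩ AB · CD = 283/3]
2. A_y = 1/3  [AD · BC = -128 ∩ AB · CD = 283/3]
   → A = (1/3, 1/3)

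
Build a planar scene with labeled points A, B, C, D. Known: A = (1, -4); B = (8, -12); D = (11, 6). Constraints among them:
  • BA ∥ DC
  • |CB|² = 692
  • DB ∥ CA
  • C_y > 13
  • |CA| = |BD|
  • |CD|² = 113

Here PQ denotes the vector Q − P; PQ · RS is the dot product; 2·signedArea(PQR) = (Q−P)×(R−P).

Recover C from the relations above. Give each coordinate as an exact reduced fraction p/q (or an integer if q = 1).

1. C_x = 4  [DB ∥ CA ∩ BA ∥ DC]
2. C_y = 14  [DB ∥ CA ∩ BA ∥ DC]
   → C = (4, 14)

C = (4, 14)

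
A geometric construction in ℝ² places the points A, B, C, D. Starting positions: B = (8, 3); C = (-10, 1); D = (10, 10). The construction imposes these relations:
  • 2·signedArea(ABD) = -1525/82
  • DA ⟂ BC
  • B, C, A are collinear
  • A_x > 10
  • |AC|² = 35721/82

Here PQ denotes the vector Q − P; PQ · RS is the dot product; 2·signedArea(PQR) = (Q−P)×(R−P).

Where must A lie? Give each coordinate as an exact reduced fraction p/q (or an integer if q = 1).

1. A_x = 881/82  [B, C, A are collinear ∩ DA ⟂ BC]
2. A_y = 271/82  [B, C, A are collinear ∩ DA ⟂ BC]
   → A = (881/82, 271/82)

A = (881/82, 271/82)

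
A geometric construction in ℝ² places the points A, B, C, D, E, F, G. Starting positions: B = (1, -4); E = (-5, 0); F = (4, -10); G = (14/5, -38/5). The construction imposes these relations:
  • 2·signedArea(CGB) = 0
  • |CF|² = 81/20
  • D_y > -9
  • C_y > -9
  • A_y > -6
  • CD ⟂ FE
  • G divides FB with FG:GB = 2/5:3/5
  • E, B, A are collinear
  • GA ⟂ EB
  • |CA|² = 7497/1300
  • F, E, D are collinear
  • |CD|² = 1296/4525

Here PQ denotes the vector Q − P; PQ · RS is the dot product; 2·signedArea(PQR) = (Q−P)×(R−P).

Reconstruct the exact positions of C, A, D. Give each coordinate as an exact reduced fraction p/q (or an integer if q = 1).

1. C_x = 31/10  [line -18/5·x + -9/5·y + -18/5 = 0 ∩ |CF|² = 81/20]
2. C_y = -41/5  [line -18/5·x + -9/5·y + -18/5 = 0 ∩ |CF|² = 81/20]
   → C = (31/10, -41/5)
3. A_x = 254/65  [E, B, A are collinear ∩ GA ⟂ EB]
4. A_y = -386/65  [E, B, A are collinear ∩ GA ⟂ EB]
   → A = (254/65, -386/65)
5. D_x = 4891/1810  [F, E, D are collinear ∩ CD ⟂ FE]
6. D_y = -1549/181  [F, E, D are collinear ∩ CD ⟂ FE]
   → D = (4891/1810, -1549/181)

A = (254/65, -386/65)
C = (31/10, -41/5)
D = (4891/1810, -1549/181)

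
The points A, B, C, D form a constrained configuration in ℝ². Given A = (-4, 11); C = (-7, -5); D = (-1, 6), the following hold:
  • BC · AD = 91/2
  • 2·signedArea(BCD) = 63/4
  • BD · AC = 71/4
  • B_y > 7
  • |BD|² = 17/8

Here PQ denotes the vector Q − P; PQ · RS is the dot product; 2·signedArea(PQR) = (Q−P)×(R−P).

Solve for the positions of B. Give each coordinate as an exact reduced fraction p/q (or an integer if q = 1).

B = (-7/4, 29/4)

1. B_x = -7/4  [BD · AC = 71/4 ∩ 2·signedArea(BCD) = 63/4]
2. B_y = 29/4  [BD · AC = 71/4 ∩ 2·signedArea(BCD) = 63/4]
   → B = (-7/4, 29/4)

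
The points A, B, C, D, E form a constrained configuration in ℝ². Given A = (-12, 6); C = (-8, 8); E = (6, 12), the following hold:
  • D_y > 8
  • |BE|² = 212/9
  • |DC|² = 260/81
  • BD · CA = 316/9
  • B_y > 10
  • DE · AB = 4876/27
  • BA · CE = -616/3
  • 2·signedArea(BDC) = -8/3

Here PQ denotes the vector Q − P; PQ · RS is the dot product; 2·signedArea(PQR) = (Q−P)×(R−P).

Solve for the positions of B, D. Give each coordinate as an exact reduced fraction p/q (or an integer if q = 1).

1. B_x = 4/3  [line -14·x + -4·y + 184/3 = 0 ∩ |BE|² = 212/9]
2. B_y = 32/3  [line -14·x + -4·y + 184/3 = 0 ∩ |BE|² = 212/9]
   → B = (4/3, 32/3)
3. D_x = -56/9  [DE · AB = 4876/27 ∩ BD · CA = 316/9]
4. D_y = 74/9  [DE · AB = 4876/27 ∩ BD · CA = 316/9]
   → D = (-56/9, 74/9)

B = (4/3, 32/3)
D = (-56/9, 74/9)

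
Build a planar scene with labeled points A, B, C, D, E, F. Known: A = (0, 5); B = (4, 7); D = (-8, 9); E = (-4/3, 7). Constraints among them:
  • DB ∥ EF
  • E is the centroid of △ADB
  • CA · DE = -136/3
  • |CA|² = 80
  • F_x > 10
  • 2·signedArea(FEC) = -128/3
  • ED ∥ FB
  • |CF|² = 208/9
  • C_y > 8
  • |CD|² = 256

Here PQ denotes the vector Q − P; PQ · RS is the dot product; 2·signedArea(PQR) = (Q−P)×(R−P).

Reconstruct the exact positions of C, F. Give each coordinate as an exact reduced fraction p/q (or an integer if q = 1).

C = (8, 9)
F = (32/3, 5)

1. C_x = 8  [line -20/3·x + 2·y + 106/3 = 0 ∩ |CD|² = 256]
2. C_y = 9  [line -20/3·x + 2·y + 106/3 = 0 ∩ |CD|² = 256]
   → C = (8, 9)
3. F_x = 32/3  [ED ∥ FB ∩ DB ∥ EF]
4. F_y = 5  [ED ∥ FB ∩ DB ∥ EF]
   → F = (32/3, 5)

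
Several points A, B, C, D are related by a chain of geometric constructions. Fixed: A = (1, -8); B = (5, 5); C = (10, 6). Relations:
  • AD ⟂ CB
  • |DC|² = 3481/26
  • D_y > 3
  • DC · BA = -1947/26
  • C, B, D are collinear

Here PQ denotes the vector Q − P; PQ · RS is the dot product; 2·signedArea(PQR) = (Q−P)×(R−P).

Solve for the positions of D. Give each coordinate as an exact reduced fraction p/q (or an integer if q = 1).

1. D_x = -35/26  [C, B, D are collinear ∩ AD ⟂ CB]
2. D_y = 97/26  [C, B, D are collinear ∩ AD ⟂ CB]
   → D = (-35/26, 97/26)

D = (-35/26, 97/26)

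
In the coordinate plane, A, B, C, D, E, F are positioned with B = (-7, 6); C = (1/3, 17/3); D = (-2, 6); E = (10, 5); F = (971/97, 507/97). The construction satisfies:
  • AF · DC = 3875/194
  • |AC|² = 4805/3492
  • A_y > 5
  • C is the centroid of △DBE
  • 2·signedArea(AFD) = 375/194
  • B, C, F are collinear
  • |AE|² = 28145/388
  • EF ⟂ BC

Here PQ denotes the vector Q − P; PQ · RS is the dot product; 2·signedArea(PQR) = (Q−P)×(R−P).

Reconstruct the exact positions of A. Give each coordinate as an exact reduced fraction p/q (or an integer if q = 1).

1. A_x = 146/97  [2·signedArea(AFD) = 375/194 ∩ AF · DC = 3875/194]
2. A_y = 1089/194  [2·signedArea(AFD) = 375/194 ∩ AF · DC = 3875/194]
   → A = (146/97, 1089/194)

A = (146/97, 1089/194)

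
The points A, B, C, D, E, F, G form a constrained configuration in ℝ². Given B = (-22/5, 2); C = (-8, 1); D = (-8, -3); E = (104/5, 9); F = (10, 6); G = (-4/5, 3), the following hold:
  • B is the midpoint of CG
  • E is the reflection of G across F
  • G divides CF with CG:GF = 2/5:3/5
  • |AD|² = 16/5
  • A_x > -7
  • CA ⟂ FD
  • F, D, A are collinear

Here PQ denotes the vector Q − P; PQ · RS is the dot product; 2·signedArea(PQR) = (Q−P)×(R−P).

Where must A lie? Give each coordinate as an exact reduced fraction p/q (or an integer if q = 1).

1. A_x = -32/5  [F, D, A are collinear ∩ CA ⟂ FD]
2. A_y = -11/5  [F, D, A are collinear ∩ CA ⟂ FD]
   → A = (-32/5, -11/5)

A = (-32/5, -11/5)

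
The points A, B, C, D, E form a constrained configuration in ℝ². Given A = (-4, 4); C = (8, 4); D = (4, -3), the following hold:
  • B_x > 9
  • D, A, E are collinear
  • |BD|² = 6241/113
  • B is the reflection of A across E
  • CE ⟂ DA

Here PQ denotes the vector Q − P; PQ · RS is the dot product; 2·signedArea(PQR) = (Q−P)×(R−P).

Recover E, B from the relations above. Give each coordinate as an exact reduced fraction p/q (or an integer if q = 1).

1. E_x = 316/113  [D, A, E are collinear ∩ CE ⟂ DA]
2. E_y = -220/113  [D, A, E are collinear ∩ CE ⟂ DA]
   → E = (316/113, -220/113)
3. B_x = 1084/113  [B is the reflection of A across E]
4. B_y = -892/113  [B is the reflection of A across E]
   → B = (1084/113, -892/113)

B = (1084/113, -892/113)
E = (316/113, -220/113)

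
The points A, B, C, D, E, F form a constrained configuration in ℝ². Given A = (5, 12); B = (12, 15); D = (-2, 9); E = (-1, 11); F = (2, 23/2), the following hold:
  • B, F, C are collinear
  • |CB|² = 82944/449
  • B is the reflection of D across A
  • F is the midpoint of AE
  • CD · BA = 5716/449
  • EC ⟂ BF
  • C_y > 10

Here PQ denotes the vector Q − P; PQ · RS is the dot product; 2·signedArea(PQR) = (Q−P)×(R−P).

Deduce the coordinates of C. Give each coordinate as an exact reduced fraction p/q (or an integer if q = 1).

1. C_x = -372/449  [B, F, C are collinear ∩ EC ⟂ BF]
2. C_y = 4719/449  [B, F, C are collinear ∩ EC ⟂ BF]
   → C = (-372/449, 4719/449)

C = (-372/449, 4719/449)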